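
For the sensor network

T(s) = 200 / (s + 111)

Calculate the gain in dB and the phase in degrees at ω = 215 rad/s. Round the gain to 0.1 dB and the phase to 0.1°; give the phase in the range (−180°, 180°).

-1.7 dB, -62.7°

At s = jω = j215:
pole (s+111): 111 + j215 → |·| = √(111²+215²) = √58546 ≈ 241.96, ∠ = arctan(215/111) ≈ 62.69°
|T| = 200 / 241.96 ≈ 0.82658
Gain = 20 log₁₀(0.82658) ≈ -1.65 dB
∠T = 0.00° − 62.69° = -62.69°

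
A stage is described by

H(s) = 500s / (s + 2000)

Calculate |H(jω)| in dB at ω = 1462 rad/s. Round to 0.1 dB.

49.4 dB

At s = jω = j1462:
zero at origin: s = j1462 → |·| = 1462, ∠ = 90.00°
pole (s+2000): 2000 + j1462 → |·| = √(2000²+1462²) = √6137444 ≈ 2477.4, ∠ = arctan(1462/2000) ≈ 36.17°
|H| = 500 · 1462 / 2477.4 ≈ 295.07
Gain = 20 log₁₀(295.07) ≈ 49.40 dB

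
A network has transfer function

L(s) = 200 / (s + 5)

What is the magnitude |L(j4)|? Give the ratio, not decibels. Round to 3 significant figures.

31.2

At s = jω = j4:
pole (s+5): 5 + j4 → |·| = √(5²+4²) = √41 ≈ 6.4031, ∠ = arctan(4/5) ≈ 38.66°
|L| = 200 / 6.4031 ≈ 31.235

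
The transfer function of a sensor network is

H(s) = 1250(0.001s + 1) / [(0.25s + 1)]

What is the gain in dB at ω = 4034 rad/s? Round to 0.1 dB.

At ω = 4034 rad/s:
zero (1 + j4034·0.001) = 1 + j4.034 → |·| ≈ 4.1561, ∠ ≈ 76.08°
pole (1 + j4034·0.25) = 1 + j1008.5 → |·| ≈ 1008.5, ∠ ≈ 89.94°
|H| = 1250 · 4.1561 / (1008.5) ≈ 5.1513
Gain = 20 log₁₀(5.1513) ≈ 14.24 dB

14.2 dB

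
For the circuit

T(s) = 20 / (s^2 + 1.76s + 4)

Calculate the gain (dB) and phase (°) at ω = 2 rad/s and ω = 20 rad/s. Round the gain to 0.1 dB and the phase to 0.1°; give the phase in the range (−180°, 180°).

At s = jω = j2:
quadratic: (j2)² + 1.76·j2 + 4 = 0 + j3.52 → |·| ≈ 3.52, ∠ ≈ 90.00°
|T| = 20 / 3.52 ≈ 5.6818
Gain = 20 log₁₀(5.6818) ≈ 15.09 dB
∠T = 0.00° − 90.00° = -90.00°

At s = jω = j20:
quadratic: (j20)² + 1.76·j20 + 4 = -396 + j35.2 → |·| ≈ 397.56, ∠ ≈ 174.92°
|T| = 20 / 397.56 ≈ 0.050307
Gain = 20 log₁₀(0.050307) ≈ -25.97 dB
∠T = 0.00° − 174.92° = -174.92°

ω = 2: 15.1 dB, -90.0°; ω = 20: -26.0 dB, -174.9°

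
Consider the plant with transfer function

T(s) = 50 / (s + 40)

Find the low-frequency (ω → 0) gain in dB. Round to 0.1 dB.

T(0) = 50 / (40) = 1.25
20 log₁₀(1.25) ≈ 1.94 dB

1.9 dB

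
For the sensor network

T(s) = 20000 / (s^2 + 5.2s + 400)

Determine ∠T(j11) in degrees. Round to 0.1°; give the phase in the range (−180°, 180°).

At s = jω = j11:
quadratic: (j11)² + 5.2·j11 + 400 = 279 + j57.2 → |·| ≈ 284.8, ∠ ≈ 11.59°
∠T = 0.00° − 11.59° = -11.59°

-11.6°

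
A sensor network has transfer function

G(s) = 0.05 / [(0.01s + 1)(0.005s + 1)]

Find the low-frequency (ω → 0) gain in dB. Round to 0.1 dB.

-26.0 dB

G(0) = 0.05 · 1 / 1 = 0.05
20 log₁₀(0.05) ≈ -26.02 dB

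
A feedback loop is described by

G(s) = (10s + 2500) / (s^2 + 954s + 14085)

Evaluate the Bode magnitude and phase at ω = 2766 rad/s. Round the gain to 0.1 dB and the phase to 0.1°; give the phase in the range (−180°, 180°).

-49.3 dB, -76.1°

Substitute s = j2766:
Numerator: 10(j2766) + 2500 = 2500 + j27660
Denominator: (j2766)^2 + 954(j2766) + 14085 = -7636671 + j2638764
|N| = √(2500² + 27660²) ≈ 27773, ∠N ≈ 84.84°
|D| = √(7636671² + 2638764²) ≈ 8.0797e+06, ∠D ≈ 160.94°
|G| = 27773 / 8.0797e+06 ≈ 0.0034374
Gain = 20 log₁₀(0.0034374) ≈ -49.28 dB
∠G = 84.84° − 160.94° = -76.10°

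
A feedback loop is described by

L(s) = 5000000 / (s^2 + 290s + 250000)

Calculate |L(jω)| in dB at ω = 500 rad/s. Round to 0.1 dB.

At s = jω = j500:
quadratic: (j500)² + 290·j500 + 250000 = 0 + j145000 → |·| ≈ 1.45e+05, ∠ ≈ 90.00°
|L| = 5000000 / 1.45e+05 ≈ 34.483
Gain = 20 log₁₀(34.483) ≈ 30.75 dB

30.8 dB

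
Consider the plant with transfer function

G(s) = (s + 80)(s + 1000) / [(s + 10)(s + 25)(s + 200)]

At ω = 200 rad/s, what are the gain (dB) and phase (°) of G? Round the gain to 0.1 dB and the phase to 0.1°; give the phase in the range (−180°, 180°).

-34.3 dB, -135.5°

At s = jω = j200:
zero (s+80): 80 + j200 → |·| = √(80²+200²) = √46400 ≈ 215.41, ∠ = arctan(200/80) ≈ 68.20°
zero (s+1000): 1000 + j200 → |·| = √(1000²+200²) = √1040000 ≈ 1019.8, ∠ = arctan(200/1000) ≈ 11.31°
pole (s+10): 10 + j200 → |·| = √(10²+200²) = √40100 ≈ 200.25, ∠ = arctan(200/10) ≈ 87.14°
pole (s+25): 25 + j200 → |·| = √(25²+200²) = √40625 ≈ 201.56, ∠ = arctan(200/25) ≈ 82.87°
pole (s+200): 200 + j200 → |·| = √(200²+200²) = √80000 ≈ 282.84, ∠ = arctan(200/200) ≈ 45.00°
|G| = 1 · 2.1968e+05 / 1.1416e+07 ≈ 0.019243
Gain = 20 log₁₀(0.019243) ≈ -34.31 dB
∠G = 79.51° − 215.01° = -135.50°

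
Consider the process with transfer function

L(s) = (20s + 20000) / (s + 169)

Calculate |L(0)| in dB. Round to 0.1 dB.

L(0) = 20000 / 169 ≈ 118.34
20 log₁₀(118.34) ≈ 41.46 dB

41.5 dB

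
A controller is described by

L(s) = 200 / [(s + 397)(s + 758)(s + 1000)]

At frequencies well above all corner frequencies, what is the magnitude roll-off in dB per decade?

-60 dB/decade

Each pole contributes −20 dB/decade at high frequency; each zero contributes +20 dB/decade.
Net: 0 zero(s) − 3 pole(s) → -60 dB/decade.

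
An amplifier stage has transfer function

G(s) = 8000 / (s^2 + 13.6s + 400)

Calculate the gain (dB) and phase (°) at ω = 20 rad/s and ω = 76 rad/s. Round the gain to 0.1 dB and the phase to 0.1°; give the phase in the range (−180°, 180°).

At s = jω = j20:
quadratic: (j20)² + 13.6·j20 + 400 = 0 + j272 → |·| ≈ 272, ∠ ≈ 90.00°
|G| = 8000 / 272 ≈ 29.412
Gain = 20 log₁₀(29.412) ≈ 29.37 dB
∠G = 0.00° − 90.00° = -90.00°

At s = jω = j76:
quadratic: (j76)² + 13.6·j76 + 400 = -5376 + j1033.6 → |·| ≈ 5474.5, ∠ ≈ 169.12°
|G| = 8000 / 5474.5 ≈ 1.4613
Gain = 20 log₁₀(1.4613) ≈ 3.29 dB
∠G = 0.00° − 169.12° = -169.12°

ω = 20: 29.4 dB, -90.0°; ω = 76: 3.3 dB, -169.1°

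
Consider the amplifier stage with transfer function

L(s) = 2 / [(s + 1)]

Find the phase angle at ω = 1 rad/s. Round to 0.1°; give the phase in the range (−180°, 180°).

-45.0°

At ω = 1 rad/s:
pole (1 + j1·1) = 1 + j1 → |·| ≈ 1.4142, ∠ ≈ 45.00°
∠L = (0°) − (45.00°) = -45.00°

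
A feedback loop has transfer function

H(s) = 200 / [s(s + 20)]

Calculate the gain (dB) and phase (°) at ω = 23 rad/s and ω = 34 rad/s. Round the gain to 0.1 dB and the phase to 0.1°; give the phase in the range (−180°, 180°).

ω = 23: -10.9 dB, -139.0°; ω = 34: -16.5 dB, -149.5°

At s = jω = j23:
pole (s+20): 20 + j23 → |·| = √(20²+23²) = √929 ≈ 30.48, ∠ = arctan(23/20) ≈ 48.99°
pole at origin: |s| = 23, ∠ = 90.00° (in denominator)
|H| = 200 / 701.04 ≈ 0.28529
Gain = 20 log₁₀(0.28529) ≈ -10.89 dB
∠H = 0.00° − 138.99° = -138.99°

At s = jω = j34:
pole (s+20): 20 + j34 → |·| = √(20²+34²) = √1556 ≈ 39.446, ∠ = arctan(34/20) ≈ 59.53°
pole at origin: |s| = 34, ∠ = 90.00° (in denominator)
|H| = 200 / 1341.2 ≈ 0.14912
Gain = 20 log₁₀(0.14912) ≈ -16.53 dB
∠H = 0.00° − 149.53° = -149.53°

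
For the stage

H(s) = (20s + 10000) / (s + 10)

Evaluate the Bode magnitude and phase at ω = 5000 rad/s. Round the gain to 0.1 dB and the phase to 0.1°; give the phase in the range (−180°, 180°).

26.1 dB, -5.6°

Substitute s = j5000:
Numerator: 20(j5000) + 10000 = 10000 + j100000
Denominator: (j5000) + 10 = 10 + j5000
|N| = √(10000² + 100000²) ≈ 1.005e+05, ∠N ≈ 84.29°
|D| = √(10² + 5000²) ≈ 5000, ∠D ≈ 89.89°
|H| = 1.005e+05 / 5000 ≈ 20.1
Gain = 20 log₁₀(20.1) ≈ 26.06 dB
∠H = 84.29° − 89.89° = -5.60°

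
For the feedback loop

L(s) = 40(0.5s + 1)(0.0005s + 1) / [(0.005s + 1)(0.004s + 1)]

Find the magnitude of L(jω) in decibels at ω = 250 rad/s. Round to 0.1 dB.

67.0 dB

At ω = 250 rad/s:
zero (1 + j250·0.5) = 1 + j125 → |·| ≈ 125, ∠ ≈ 89.54°
zero (1 + j250·0.0005) = 1 + j0.125 → |·| ≈ 1.0078, ∠ ≈ 7.13°
pole (1 + j250·0.005) = 1 + j1.25 → |·| ≈ 1.6008, ∠ ≈ 51.34°
pole (1 + j250·0.004) = 1 + j1 → |·| ≈ 1.4142, ∠ ≈ 45.00°
|L| = 40 · 125 · 1.0078 / (1.6008 · 1.4142) ≈ 2225.9
Gain = 20 log₁₀(2225.9) ≈ 66.95 dB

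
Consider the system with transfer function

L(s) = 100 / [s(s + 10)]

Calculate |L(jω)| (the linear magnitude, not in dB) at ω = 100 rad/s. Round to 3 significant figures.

0.00995

At s = jω = j100:
pole (s+10): 10 + j100 → |·| = √(10²+100²) = √10100 ≈ 100.5, ∠ = arctan(100/10) ≈ 84.29°
pole at origin: |s| = 100, ∠ = 90.00° (in denominator)
|L| = 100 / 10050 ≈ 0.0099502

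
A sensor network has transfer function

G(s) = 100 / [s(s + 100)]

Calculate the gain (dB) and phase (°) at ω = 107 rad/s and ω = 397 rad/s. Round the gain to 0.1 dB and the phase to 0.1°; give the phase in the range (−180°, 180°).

ω = 107: -43.9 dB, -136.9°; ω = 397: -64.2 dB, -165.9°

At s = jω = j107:
pole (s+100): 100 + j107 → |·| = √(100²+107²) = √21449 ≈ 146.45, ∠ = arctan(107/100) ≈ 46.94°
pole at origin: |s| = 107, ∠ = 90.00° (in denominator)
|G| = 100 / 15670 ≈ 0.0063816
Gain = 20 log₁₀(0.0063816) ≈ -43.90 dB
∠G = 0.00° − 136.94° = -136.94°

At s = jω = j397:
pole (s+100): 100 + j397 → |·| = √(100²+397²) = √167609 ≈ 409.4, ∠ = arctan(397/100) ≈ 75.86°
pole at origin: |s| = 397, ∠ = 90.00° (in denominator)
|G| = 100 / 1.6253e+05 ≈ 0.00061527
Gain = 20 log₁₀(0.00061527) ≈ -64.22 dB
∠G = 0.00° − 165.86° = -165.86°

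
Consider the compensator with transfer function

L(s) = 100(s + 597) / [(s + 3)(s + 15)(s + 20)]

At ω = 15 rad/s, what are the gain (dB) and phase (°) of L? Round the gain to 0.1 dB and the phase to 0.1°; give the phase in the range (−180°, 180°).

17.3 dB, -159.1°

At s = jω = j15:
zero (s+597): 597 + j15 → |·| = √(597²+15²) = √356634 ≈ 597.19, ∠ = arctan(15/597) ≈ 1.44°
pole (s+3): 3 + j15 → |·| = √(3²+15²) = √234 ≈ 15.297, ∠ = arctan(15/3) ≈ 78.69°
pole (s+15): 15 + j15 → |·| = √(15²+15²) = √450 ≈ 21.213, ∠ = arctan(15/15) ≈ 45.00°
pole (s+20): 20 + j15 → |·| = √(20²+15²) = √625 ≈ 25, ∠ = arctan(15/20) ≈ 36.87°
|L| = 100 · 597.19 / 8112.4 ≈ 7.3614
Gain = 20 log₁₀(7.3614) ≈ 17.34 dB
∠L = 1.44° − 160.56° = -159.12°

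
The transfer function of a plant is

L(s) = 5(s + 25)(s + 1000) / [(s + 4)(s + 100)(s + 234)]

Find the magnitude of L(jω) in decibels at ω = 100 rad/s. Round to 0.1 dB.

At s = jω = j100:
zero (s+25): 25 + j100 → |·| = √(25²+100²) = √10625 ≈ 103.08, ∠ = arctan(100/25) ≈ 75.96°
zero (s+1000): 1000 + j100 → |·| = √(1000²+100²) = √1010000 ≈ 1005, ∠ = arctan(100/1000) ≈ 5.71°
pole (s+4): 4 + j100 → |·| = √(4²+100²) = √10016 ≈ 100.08, ∠ = arctan(100/4) ≈ 87.71°
pole (s+100): 100 + j100 → |·| = √(100²+100²) = √20000 ≈ 141.42, ∠ = arctan(100/100) ≈ 45.00°
pole (s+234): 234 + j100 → |·| = √(234²+100²) = √64756 ≈ 254.47, ∠ = arctan(100/234) ≈ 23.14°
|L| = 5 · 1.036e+05 / 3.6016e+06 ≈ 0.14382
Gain = 20 log₁₀(0.14382) ≈ -16.84 dB

-16.8 dB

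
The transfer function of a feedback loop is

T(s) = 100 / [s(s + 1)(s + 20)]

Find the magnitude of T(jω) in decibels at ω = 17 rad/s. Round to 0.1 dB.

At s = jω = j17:
pole (s+1): 1 + j17 → |·| = √(1²+17²) = √290 ≈ 17.029, ∠ = arctan(17/1) ≈ 86.63°
pole (s+20): 20 + j17 → |·| = √(20²+17²) = √689 ≈ 26.249, ∠ = arctan(17/20) ≈ 40.36°
pole at origin: |s| = 17, ∠ = 90.00° (in denominator)
|T| = 100 / 7598.9 ≈ 0.01316
Gain = 20 log₁₀(0.01316) ≈ -37.61 dB

-37.6 dB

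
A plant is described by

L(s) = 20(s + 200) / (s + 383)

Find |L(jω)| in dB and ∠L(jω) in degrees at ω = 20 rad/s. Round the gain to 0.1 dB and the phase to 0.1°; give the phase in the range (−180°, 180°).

At s = jω = j20:
zero (s+200): 200 + j20 → |·| = √(200²+20²) = √40400 ≈ 201, ∠ = arctan(20/200) ≈ 5.71°
pole (s+383): 383 + j20 → |·| = √(383²+20²) = √147089 ≈ 383.52, ∠ = arctan(20/383) ≈ 2.99°
|L| = 20 · 201 / 383.52 ≈ 10.482
Gain = 20 log₁₀(10.482) ≈ 20.41 dB
∠L = 5.71° − 2.99° = 2.72°

20.4 dB, 2.7°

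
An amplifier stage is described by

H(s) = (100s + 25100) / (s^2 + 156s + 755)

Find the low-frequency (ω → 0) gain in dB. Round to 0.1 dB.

H(0) = 25100 / 755 ≈ 33.245
20 log₁₀(33.245) ≈ 30.43 dB

30.4 dB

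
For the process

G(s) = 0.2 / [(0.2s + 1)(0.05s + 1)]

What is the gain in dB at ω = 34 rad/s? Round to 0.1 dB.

At ω = 34 rad/s:
pole (1 + j34·0.2) = 1 + j6.8 → |·| ≈ 6.8731, ∠ ≈ 81.63°
pole (1 + j34·0.05) = 1 + j1.7 → |·| ≈ 1.9723, ∠ ≈ 59.53°
|G| = 0.2 · 1 / (6.8731 · 1.9723) ≈ 0.014754
Gain = 20 log₁₀(0.014754) ≈ -36.62 dB

-36.6 dB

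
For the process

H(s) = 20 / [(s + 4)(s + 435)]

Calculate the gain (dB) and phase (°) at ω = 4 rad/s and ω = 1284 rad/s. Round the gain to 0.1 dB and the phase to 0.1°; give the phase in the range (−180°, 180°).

ω = 4: -41.8 dB, -45.5°; ω = 1284: -98.8 dB, -161.1°

At s = jω = j4:
pole (s+4): 4 + j4 → |·| = √(4²+4²) = √32 ≈ 5.6569, ∠ = arctan(4/4) ≈ 45.00°
pole (s+435): 435 + j4 → |·| = √(435²+4²) = √189241 ≈ 435.02, ∠ = arctan(4/435) ≈ 0.53°
|H| = 20 / 2460.9 ≈ 0.0081271
Gain = 20 log₁₀(0.0081271) ≈ -41.80 dB
∠H = 0.00° − 45.53° = -45.53°

At s = jω = j1284:
pole (s+4): 4 + j1284 → |·| = √(4²+1284²) = √1648672 ≈ 1284, ∠ = arctan(1284/4) ≈ 89.82°
pole (s+435): 435 + j1284 → |·| = √(435²+1284²) = √1837881 ≈ 1355.7, ∠ = arctan(1284/435) ≈ 71.28°
|H| = 20 / 1.7407e+06 ≈ 1.149e-05
Gain = 20 log₁₀(1.149e-05) ≈ -98.79 dB
∠H = 0.00° − 161.10° = -161.10°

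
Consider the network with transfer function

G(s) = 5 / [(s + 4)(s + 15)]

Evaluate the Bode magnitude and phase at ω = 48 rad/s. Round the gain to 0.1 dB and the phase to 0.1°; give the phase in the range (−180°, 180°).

At s = jω = j48:
pole (s+4): 4 + j48 → |·| = √(4²+48²) = √2320 ≈ 48.166, ∠ = arctan(48/4) ≈ 85.24°
pole (s+15): 15 + j48 → |·| = √(15²+48²) = √2529 ≈ 50.289, ∠ = arctan(48/15) ≈ 72.65°
|G| = 5 / 2422.2 ≈ 0.0020642
Gain = 20 log₁₀(0.0020642) ≈ -53.70 dB
∠G = 0.00° − 157.89° = -157.89°

-53.7 dB, -157.9°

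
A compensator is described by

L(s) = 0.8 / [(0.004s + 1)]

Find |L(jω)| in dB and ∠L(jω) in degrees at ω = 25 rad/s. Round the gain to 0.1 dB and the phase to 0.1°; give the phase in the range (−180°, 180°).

At ω = 25 rad/s:
pole (1 + j25·0.004) = 1 + j0.1 → |·| ≈ 1.005, ∠ ≈ 5.71°
|L| = 0.8 · 1 / (1.005) ≈ 0.79602
Gain = 20 log₁₀(0.79602) ≈ -1.98 dB
∠L = (0°) − (5.71°) = -5.71°

-2.0 dB, -5.7°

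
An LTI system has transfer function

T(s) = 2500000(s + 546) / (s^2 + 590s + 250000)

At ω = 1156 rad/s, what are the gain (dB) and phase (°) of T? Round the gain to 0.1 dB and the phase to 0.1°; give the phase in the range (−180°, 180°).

At s = jω = j1156:
zero (s+546): 546 + j1156 → |·| = √(546²+1156²) = √1634452 ≈ 1278.5, ∠ = arctan(1156/546) ≈ 64.72°
quadratic: (j1156)² + 590·j1156 + 250000 = -1086336 + j682040 → |·| ≈ 1.2827e+06, ∠ ≈ 147.88°
|T| = 2500000 · 1278.5 / 1.2827e+06 ≈ 2491.8
Gain = 20 log₁₀(2491.8) ≈ 67.93 dB
∠T = 64.72° − 147.88° = -83.16°

67.9 dB, -83.2°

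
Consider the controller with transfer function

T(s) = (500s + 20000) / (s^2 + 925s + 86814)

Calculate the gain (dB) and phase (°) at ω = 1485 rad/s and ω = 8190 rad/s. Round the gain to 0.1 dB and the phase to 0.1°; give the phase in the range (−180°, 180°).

Substitute s = j1485:
Numerator: 500(j1485) + 20000 = 20000 + j742500
Denominator: (j1485)^2 + 925(j1485) + 86814 = -2118411 + j1373625
|N| = √(20000² + 742500²) ≈ 7.4277e+05, ∠N ≈ 88.46°
|D| = √(2118411² + 1373625²) ≈ 2.5248e+06, ∠D ≈ 147.04°
|T| = 7.4277e+05 / 2.5248e+06 ≈ 0.29419
Gain = 20 log₁₀(0.29419) ≈ -10.63 dB
∠T = 88.46° − 147.04° = -58.58°

Substitute s = j8190:
Numerator: 500(j8190) + 20000 = 20000 + j4095000
Denominator: (j8190)^2 + 925(j8190) + 86814 = -66989286 + j7575750
|N| = √(20000² + 4095000²) ≈ 4.095e+06, ∠N ≈ 89.72°
|D| = √(66989286² + 7575750²) ≈ 6.7416e+07, ∠D ≈ 173.55°
|T| = 4.095e+06 / 6.7416e+07 ≈ 0.060742
Gain = 20 log₁₀(0.060742) ≈ -24.33 dB
∠T = 89.72° − 173.55° = -83.83°

ω = 1485: -10.6 dB, -58.6°; ω = 8190: -24.3 dB, -83.8°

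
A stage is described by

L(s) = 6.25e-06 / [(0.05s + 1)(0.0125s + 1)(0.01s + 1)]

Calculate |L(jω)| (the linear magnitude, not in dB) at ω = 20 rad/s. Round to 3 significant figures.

4.20e-06

At ω = 20 rad/s:
pole (1 + j20·0.05) = 1 + j1 → |·| ≈ 1.4142, ∠ ≈ 45.00°
pole (1 + j20·0.0125) = 1 + j0.25 → |·| ≈ 1.0308, ∠ ≈ 14.04°
pole (1 + j20·0.01) = 1 + j0.2 → |·| ≈ 1.0198, ∠ ≈ 11.31°
|L| = 6.25e-06 · 1 / (1.4142 · 1.0308 · 1.0198) ≈ 4.2042e-06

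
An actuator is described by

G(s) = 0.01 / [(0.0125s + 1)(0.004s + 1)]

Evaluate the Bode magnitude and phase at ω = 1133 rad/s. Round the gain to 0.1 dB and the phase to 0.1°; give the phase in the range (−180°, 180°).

-76.4 dB, -163.5°

At ω = 1133 rad/s:
pole (1 + j1133·0.0125) = 1 + j14.1625 → |·| ≈ 14.198, ∠ ≈ 85.96°
pole (1 + j1133·0.004) = 1 + j4.532 → |·| ≈ 4.641, ∠ ≈ 77.56°
|G| = 0.01 · 1 / (14.198 · 4.641) ≈ 0.00015176
Gain = 20 log₁₀(0.00015176) ≈ -76.38 dB
∠G = (0°) − (85.96° + 77.56°) = -163.52°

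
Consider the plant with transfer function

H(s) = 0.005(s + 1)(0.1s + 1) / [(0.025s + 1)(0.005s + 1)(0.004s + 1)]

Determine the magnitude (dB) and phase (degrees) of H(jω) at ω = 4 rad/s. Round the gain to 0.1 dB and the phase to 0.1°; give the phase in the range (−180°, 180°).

-33.1 dB, 90.0°

At ω = 4 rad/s:
zero (1 + j4·1) = 1 + j4 → |·| ≈ 4.1231, ∠ ≈ 75.96°
zero (1 + j4·0.1) = 1 + j0.4 → |·| ≈ 1.077, ∠ ≈ 21.80°
pole (1 + j4·0.025) = 1 + j0.1 → |·| ≈ 1.005, ∠ ≈ 5.71°
pole (1 + j4·0.005) = 1 + j0.02 → |·| ≈ 1.0002, ∠ ≈ 1.15°
pole (1 + j4·0.004) = 1 + j0.016 → |·| ≈ 1.0001, ∠ ≈ 0.92°
|H| = 0.005 · 4.1231 · 1.077 / (1.005 · 1.0002 · 1.0001) ≈ 0.022086
Gain = 20 log₁₀(0.022086) ≈ -33.12 dB
∠H = (75.96° + 21.80°) − (5.71° + 1.15° + 0.92°) = 89.98°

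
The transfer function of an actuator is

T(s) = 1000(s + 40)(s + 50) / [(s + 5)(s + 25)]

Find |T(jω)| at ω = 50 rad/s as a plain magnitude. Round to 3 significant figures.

At s = jω = j50:
zero (s+40): 40 + j50 → |·| = √(40²+50²) = √4100 ≈ 64.031, ∠ = arctan(50/40) ≈ 51.34°
zero (s+50): 50 + j50 → |·| = √(50²+50²) = √5000 ≈ 70.711, ∠ = arctan(50/50) ≈ 45.00°
pole (s+5): 5 + j50 → |·| = √(5²+50²) = √2525 ≈ 50.249, ∠ = arctan(50/5) ≈ 84.29°
pole (s+25): 25 + j50 → |·| = √(25²+50²) = √3125 ≈ 55.902, ∠ = arctan(50/25) ≈ 63.43°
|T| = 1000 · 4527.7 / 2809 ≈ 1611.9

1.61e+03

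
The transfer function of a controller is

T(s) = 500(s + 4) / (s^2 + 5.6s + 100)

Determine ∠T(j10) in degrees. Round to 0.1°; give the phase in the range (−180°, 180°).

-21.8°

At s = jω = j10:
zero (s+4): 4 + j10 → |·| = √(4²+10²) = √116 ≈ 10.77, ∠ = arctan(10/4) ≈ 68.20°
quadratic: (j10)² + 5.6·j10 + 100 = 0 + j56 → |·| ≈ 56, ∠ ≈ 90.00°
∠T = 68.20° − 90.00° = -21.80°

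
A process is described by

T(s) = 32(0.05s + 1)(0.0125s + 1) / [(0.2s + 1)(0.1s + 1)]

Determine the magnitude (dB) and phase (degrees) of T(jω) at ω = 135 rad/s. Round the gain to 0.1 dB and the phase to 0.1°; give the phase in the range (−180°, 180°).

At ω = 135 rad/s:
zero (1 + j135·0.05) = 1 + j6.75 → |·| ≈ 6.8237, ∠ ≈ 81.57°
zero (1 + j135·0.0125) = 1 + j1.6875 → |·| ≈ 1.9615, ∠ ≈ 59.35°
pole (1 + j135·0.2) = 1 + j27 → |·| ≈ 27.019, ∠ ≈ 87.88°
pole (1 + j135·0.1) = 1 + j13.5 → |·| ≈ 13.537, ∠ ≈ 85.76°
|T| = 32 · 6.8237 · 1.9615 / (27.019 · 13.537) ≈ 1.171
Gain = 20 log₁₀(1.171) ≈ 1.37 dB
∠T = (81.57° + 59.35°) − (87.88° + 85.76°) = -32.72°

1.4 dB, -32.7°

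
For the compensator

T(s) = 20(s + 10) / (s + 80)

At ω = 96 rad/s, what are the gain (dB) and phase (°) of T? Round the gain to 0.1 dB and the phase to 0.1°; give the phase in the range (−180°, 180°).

23.8 dB, 33.9°

At s = jω = j96:
zero (s+10): 10 + j96 → |·| = √(10²+96²) = √9316 ≈ 96.519, ∠ = arctan(96/10) ≈ 84.05°
pole (s+80): 80 + j96 → |·| = √(80²+96²) = √15616 ≈ 124.96, ∠ = arctan(96/80) ≈ 50.19°
|T| = 20 · 96.519 / 124.96 ≈ 15.448
Gain = 20 log₁₀(15.448) ≈ 23.78 dB
∠T = 84.05° − 50.19° = 33.86°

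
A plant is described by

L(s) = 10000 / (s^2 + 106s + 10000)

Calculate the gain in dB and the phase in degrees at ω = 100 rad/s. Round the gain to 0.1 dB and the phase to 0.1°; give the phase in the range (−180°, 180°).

At s = jω = j100:
quadratic: (j100)² + 106·j100 + 10000 = 0 + j10600 → |·| ≈ 10600, ∠ ≈ 90.00°
|L| = 10000 / 10600 ≈ 0.9434
Gain = 20 log₁₀(0.9434) ≈ -0.51 dB
∠L = 0.00° − 90.00° = -90.00°

-0.5 dB, -90.0°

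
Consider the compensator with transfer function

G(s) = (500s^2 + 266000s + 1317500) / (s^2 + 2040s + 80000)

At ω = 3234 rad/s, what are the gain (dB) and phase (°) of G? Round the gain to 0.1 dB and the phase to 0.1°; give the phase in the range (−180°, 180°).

Substitute s = j3234:
Numerator: 500(j3234)^2 + 266000(j3234) + 1317500 = -5228060500 + j860244000
Denominator: (j3234)^2 + 2040(j3234) + 80000 = -10378756 + j6597360
|N| = √(5228060500² + 860244000²) ≈ 5.2984e+09, ∠N ≈ 170.66°
|D| = √(10378756² + 6597360²) ≈ 1.2298e+07, ∠D ≈ 147.56°
|G| = 5.2984e+09 / 1.2298e+07 ≈ 430.83
Gain = 20 log₁₀(430.83) ≈ 52.69 dB
∠G = 170.66° − 147.56° = 23.10°

52.7 dB, 23.1°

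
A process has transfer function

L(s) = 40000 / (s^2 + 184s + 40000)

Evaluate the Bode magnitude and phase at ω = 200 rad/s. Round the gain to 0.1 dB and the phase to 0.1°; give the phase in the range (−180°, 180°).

0.7 dB, -90.0°

At s = jω = j200:
quadratic: (j200)² + 184·j200 + 40000 = 0 + j36800 → |·| ≈ 36800, ∠ ≈ 90.00°
|L| = 40000 / 36800 ≈ 1.087
Gain = 20 log₁₀(1.087) ≈ 0.72 dB
∠L = 0.00° − 90.00° = -90.00°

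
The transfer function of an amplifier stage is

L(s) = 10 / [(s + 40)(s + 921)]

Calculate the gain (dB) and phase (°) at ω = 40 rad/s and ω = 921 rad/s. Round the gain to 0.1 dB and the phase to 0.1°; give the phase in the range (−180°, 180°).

ω = 40: -74.3 dB, -47.5°; ω = 921: -101.6 dB, -132.5°

At s = jω = j40:
pole (s+40): 40 + j40 → |·| = √(40²+40²) = √3200 ≈ 56.569, ∠ = arctan(40/40) ≈ 45.00°
pole (s+921): 921 + j40 → |·| = √(921²+40²) = √849841 ≈ 921.87, ∠ = arctan(40/921) ≈ 2.49°
|L| = 10 / 52149 ≈ 0.00019176
Gain = 20 log₁₀(0.00019176) ≈ -74.34 dB
∠L = 0.00° − 47.49° = -47.49°

At s = jω = j921:
pole (s+40): 40 + j921 → |·| = √(40²+921²) = √849841 ≈ 921.87, ∠ = arctan(921/40) ≈ 87.51°
pole (s+921): 921 + j921 → |·| = √(921²+921²) = √1696482 ≈ 1302.5, ∠ = arctan(921/921) ≈ 45.00°
|L| = 10 / 1.2007e+06 ≈ 8.3285e-06
Gain = 20 log₁₀(8.3285e-06) ≈ -101.59 dB
∠L = 0.00° − 132.51° = -132.51°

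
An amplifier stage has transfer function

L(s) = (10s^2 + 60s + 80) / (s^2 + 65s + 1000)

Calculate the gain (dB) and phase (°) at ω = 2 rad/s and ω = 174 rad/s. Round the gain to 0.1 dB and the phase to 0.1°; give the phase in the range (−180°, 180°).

Substitute s = j2:
Numerator: 10(j2)^2 + 60(j2) + 80 = 40 + j120
Denominator: (j2)^2 + 65(j2) + 1000 = 996 + j130
|N| = √(40² + 120²) ≈ 126.49, ∠N ≈ 71.57°
|D| = √(996² + 130²) ≈ 1004.4, ∠D ≈ 7.44°
|L| = 126.49 / 1004.4 ≈ 0.12594
Gain = 20 log₁₀(0.12594) ≈ -18.00 dB
∠L = 71.57° − 7.44° = 64.13°

Substitute s = j174:
Numerator: 10(j174)^2 + 60(j174) + 80 = -302680 + j10440
Denominator: (j174)^2 + 65(j174) + 1000 = -29276 + j11310
|N| = √(302680² + 10440²) ≈ 3.0286e+05, ∠N ≈ 178.02°
|D| = √(29276² + 11310²) ≈ 31385, ∠D ≈ 158.88°
|L| = 3.0286e+05 / 31385 ≈ 9.6498
Gain = 20 log₁₀(9.6498) ≈ 19.69 dB
∠L = 178.02° − 158.88° = 19.14°

ω = 2: -18.0 dB, 64.1°; ω = 174: 19.7 dB, 19.1°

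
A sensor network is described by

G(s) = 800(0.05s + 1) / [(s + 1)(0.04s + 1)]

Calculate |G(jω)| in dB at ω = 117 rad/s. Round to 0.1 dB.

18.6 dB

At ω = 117 rad/s:
zero (1 + j117·0.05) = 1 + j5.85 → |·| ≈ 5.9349, ∠ ≈ 80.30°
pole (1 + j117·1) = 1 + j117 → |·| ≈ 117, ∠ ≈ 89.51°
pole (1 + j117·0.04) = 1 + j4.68 → |·| ≈ 4.7856, ∠ ≈ 77.94°
|G| = 800 · 5.9349 / (117 · 4.7856) ≈ 8.4797
Gain = 20 log₁₀(8.4797) ≈ 18.57 dB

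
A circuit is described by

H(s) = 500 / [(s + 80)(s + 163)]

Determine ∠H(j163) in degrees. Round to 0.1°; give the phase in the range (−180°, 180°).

At s = jω = j163:
pole (s+80): 80 + j163 → |·| = √(80²+163²) = √32969 ≈ 181.57, ∠ = arctan(163/80) ≈ 63.86°
pole (s+163): 163 + j163 → |·| = √(163²+163²) = √53138 ≈ 230.52, ∠ = arctan(163/163) ≈ 45.00°
∠H = 0.00° − 108.86° = -108.86°

-108.9°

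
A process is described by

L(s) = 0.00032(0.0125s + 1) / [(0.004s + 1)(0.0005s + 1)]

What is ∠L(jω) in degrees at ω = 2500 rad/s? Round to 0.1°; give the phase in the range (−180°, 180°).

-47.5°

At ω = 2500 rad/s:
zero (1 + j2500·0.0125) = 1 + j31.25 → |·| ≈ 31.266, ∠ ≈ 88.17°
pole (1 + j2500·0.004) = 1 + j10 → |·| ≈ 10.05, ∠ ≈ 84.29°
pole (1 + j2500·0.0005) = 1 + j1.25 → |·| ≈ 1.6008, ∠ ≈ 51.34°
∠L = (88.17°) − (84.29° + 51.34°) = -47.46°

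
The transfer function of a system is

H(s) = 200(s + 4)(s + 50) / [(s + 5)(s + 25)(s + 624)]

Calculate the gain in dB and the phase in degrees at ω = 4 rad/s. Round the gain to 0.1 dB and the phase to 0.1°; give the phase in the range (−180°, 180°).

-5.0 dB, 1.5°

At s = jω = j4:
zero (s+4): 4 + j4 → |·| = √(4²+4²) = √32 ≈ 5.6569, ∠ = arctan(4/4) ≈ 45.00°
zero (s+50): 50 + j4 → |·| = √(50²+4²) = √2516 ≈ 50.16, ∠ = arctan(4/50) ≈ 4.57°
pole (s+5): 5 + j4 → |·| = √(5²+4²) = √41 ≈ 6.4031, ∠ = arctan(4/5) ≈ 38.66°
pole (s+25): 25 + j4 → |·| = √(25²+4²) = √641 ≈ 25.318, ∠ = arctan(4/25) ≈ 9.09°
pole (s+624): 624 + j4 → |·| = √(624²+4²) = √389392 ≈ 624.01, ∠ = arctan(4/624) ≈ 0.37°
|H| = 200 · 283.75 / 1.0116e+05 ≈ 0.56099
Gain = 20 log₁₀(0.56099) ≈ -5.02 dB
∠H = 49.57° − 48.12° = 1.45°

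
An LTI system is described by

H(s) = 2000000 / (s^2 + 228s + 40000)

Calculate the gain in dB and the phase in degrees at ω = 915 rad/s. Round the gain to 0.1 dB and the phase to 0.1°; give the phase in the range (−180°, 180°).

7.7 dB, -165.3°

At s = jω = j915:
quadratic: (j915)² + 228·j915 + 40000 = -797225 + j208620 → |·| ≈ 8.2407e+05, ∠ ≈ 165.34°
|H| = 2000000 / 8.2407e+05 ≈ 2.427
Gain = 20 log₁₀(2.427) ≈ 7.70 dB
∠H = 0.00° − 165.34° = -165.34°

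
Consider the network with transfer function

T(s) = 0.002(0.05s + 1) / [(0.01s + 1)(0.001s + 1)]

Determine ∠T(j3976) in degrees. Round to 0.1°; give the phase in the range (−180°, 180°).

At ω = 3976 rad/s:
zero (1 + j3976·0.05) = 1 + j198.8 → |·| ≈ 198.8, ∠ ≈ 89.71°
pole (1 + j3976·0.01) = 1 + j39.76 → |·| ≈ 39.773, ∠ ≈ 88.56°
pole (1 + j3976·0.001) = 1 + j3.976 → |·| ≈ 4.0998, ∠ ≈ 75.88°
∠T = (89.71°) − (88.56° + 75.88°) = -74.73°

-74.7°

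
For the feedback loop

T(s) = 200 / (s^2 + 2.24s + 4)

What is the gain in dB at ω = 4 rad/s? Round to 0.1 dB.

At s = jω = j4:
quadratic: (j4)² + 2.24·j4 + 4 = -12 + j8.96 → |·| ≈ 14.976, ∠ ≈ 143.25°
|T| = 200 / 14.976 ≈ 13.355
Gain = 20 log₁₀(13.355) ≈ 22.51 dB

22.5 dB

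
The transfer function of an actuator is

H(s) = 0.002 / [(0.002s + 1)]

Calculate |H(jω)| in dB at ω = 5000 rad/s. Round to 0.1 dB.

At ω = 5000 rad/s:
pole (1 + j5000·0.002) = 1 + j10 → |·| ≈ 10.05, ∠ ≈ 84.29°
|H| = 0.002 · 1 / (10.05) ≈ 0.000199
Gain = 20 log₁₀(0.000199) ≈ -74.02 dB

-74.0 dB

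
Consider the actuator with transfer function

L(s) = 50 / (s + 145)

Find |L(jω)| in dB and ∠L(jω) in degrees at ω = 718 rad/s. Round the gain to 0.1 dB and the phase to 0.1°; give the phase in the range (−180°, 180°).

Substitute s = j718:
Numerator: 50 = 50 + j0
Denominator: (j718) + 145 = 145 + j718
|N| = √(50² + 0²) ≈ 50, ∠N ≈ 0.00°
|D| = √(145² + 718²) ≈ 732.5, ∠D ≈ 78.58°
|L| = 50 / 732.5 ≈ 0.068259
Gain = 20 log₁₀(0.068259) ≈ -23.32 dB
∠L = 0.00° − 78.58° = -78.58°

-23.3 dB, -78.6°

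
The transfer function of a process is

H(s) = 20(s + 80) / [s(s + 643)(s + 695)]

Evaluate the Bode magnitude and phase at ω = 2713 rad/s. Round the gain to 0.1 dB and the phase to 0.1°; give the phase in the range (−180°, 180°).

At s = jω = j2713:
zero (s+80): 80 + j2713 → |·| = √(80²+2713²) = √7366769 ≈ 2714.2, ∠ = arctan(2713/80) ≈ 88.31°
pole (s+643): 643 + j2713 → |·| = √(643²+2713²) = √7773818 ≈ 2788.2, ∠ = arctan(2713/643) ≈ 76.67°
pole (s+695): 695 + j2713 → |·| = √(695²+2713²) = √7843394 ≈ 2800.6, ∠ = arctan(2713/695) ≈ 75.63°
pole at origin: |s| = 2713, ∠ = 90.00° (in denominator)
|H| = 20 · 2714.2 / 2.1185e+10 ≈ 2.5624e-06
Gain = 20 log₁₀(2.5624e-06) ≈ -111.83 dB
∠H = 88.31° − 242.30° = -153.99°

-111.8 dB, -154.0°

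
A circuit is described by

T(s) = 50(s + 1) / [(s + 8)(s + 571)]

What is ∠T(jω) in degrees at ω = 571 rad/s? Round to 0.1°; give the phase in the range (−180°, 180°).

-44.3°

At s = jω = j571:
zero (s+1): 1 + j571 → |·| = √(1²+571²) = √326042 ≈ 571, ∠ = arctan(571/1) ≈ 89.90°
pole (s+8): 8 + j571 → |·| = √(8²+571²) = √326105 ≈ 571.06, ∠ = arctan(571/8) ≈ 89.20°
pole (s+571): 571 + j571 → |·| = √(571²+571²) = √652082 ≈ 807.52, ∠ = arctan(571/571) ≈ 45.00°
∠T = 89.90° − 134.20° = -44.30°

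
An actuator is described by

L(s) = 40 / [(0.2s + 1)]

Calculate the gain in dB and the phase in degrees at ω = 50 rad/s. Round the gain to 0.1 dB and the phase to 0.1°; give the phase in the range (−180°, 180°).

At ω = 50 rad/s:
pole (1 + j50·0.2) = 1 + j10 → |·| ≈ 10.05, ∠ ≈ 84.29°
|L| = 40 · 1 / (10.05) ≈ 3.9801
Gain = 20 log₁₀(3.9801) ≈ 12.00 dB
∠L = (0°) − (84.29°) = -84.29°

12.0 dB, -84.3°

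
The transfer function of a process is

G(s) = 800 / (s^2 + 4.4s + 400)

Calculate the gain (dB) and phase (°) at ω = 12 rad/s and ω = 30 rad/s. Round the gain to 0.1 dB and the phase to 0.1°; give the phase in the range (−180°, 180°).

At s = jω = j12:
quadratic: (j12)² + 4.4·j12 + 400 = 256 + j52.8 → |·| ≈ 261.39, ∠ ≈ 11.65°
|G| = 800 / 261.39 ≈ 3.0606
Gain = 20 log₁₀(3.0606) ≈ 9.72 dB
∠G = 0.00° − 11.65° = -11.65°

At s = jω = j30:
quadratic: (j30)² + 4.4·j30 + 400 = -500 + j132 → |·| ≈ 517.13, ∠ ≈ 165.21°
|G| = 800 / 517.13 ≈ 1.547
Gain = 20 log₁₀(1.547) ≈ 3.79 dB
∠G = 0.00° − 165.21° = -165.21°

ω = 12: 9.7 dB, -11.7°; ω = 30: 3.8 dB, -165.2°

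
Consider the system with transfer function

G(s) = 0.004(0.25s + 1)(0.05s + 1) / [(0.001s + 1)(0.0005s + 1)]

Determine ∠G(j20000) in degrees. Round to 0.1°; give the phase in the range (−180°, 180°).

8.5°

At ω = 20000 rad/s:
zero (1 + j20000·0.25) = 1 + j5000 → |·| ≈ 5000, ∠ ≈ 89.99°
zero (1 + j20000·0.05) = 1 + j1000 → |·| ≈ 1000, ∠ ≈ 89.94°
pole (1 + j20000·0.001) = 1 + j20 → |·| ≈ 20.025, ∠ ≈ 87.14°
pole (1 + j20000·0.0005) = 1 + j10 → |·| ≈ 10.05, ∠ ≈ 84.29°
∠G = (89.99° + 89.94°) − (87.14° + 84.29°) = 8.50°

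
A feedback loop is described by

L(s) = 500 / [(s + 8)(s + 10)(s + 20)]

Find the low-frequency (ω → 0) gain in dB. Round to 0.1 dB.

L(0) = 500 / (8·10·20) = 0.3125
20 log₁₀(0.3125) ≈ -10.10 dB

-10.1 dB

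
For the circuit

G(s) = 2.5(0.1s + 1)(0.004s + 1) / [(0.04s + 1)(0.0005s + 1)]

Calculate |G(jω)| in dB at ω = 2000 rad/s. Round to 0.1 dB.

31.0 dB

At ω = 2000 rad/s:
zero (1 + j2000·0.1) = 1 + j200 → |·| ≈ 200, ∠ ≈ 89.71°
zero (1 + j2000·0.004) = 1 + j8 → |·| ≈ 8.0623, ∠ ≈ 82.87°
pole (1 + j2000·0.04) = 1 + j80 → |·| ≈ 80.006, ∠ ≈ 89.28°
pole (1 + j2000·0.0005) = 1 + j1 → |·| ≈ 1.4142, ∠ ≈ 45.00°
|G| = 2.5 · 200 · 8.0623 / (80.006 · 1.4142) ≈ 35.628
Gain = 20 log₁₀(35.628) ≈ 31.04 dB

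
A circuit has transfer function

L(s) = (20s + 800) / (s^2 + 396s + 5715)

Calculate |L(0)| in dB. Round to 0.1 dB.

L(0) = 800 / 5715 ≈ 0.13998
20 log₁₀(0.13998) ≈ -17.08 dB

-17.1 dB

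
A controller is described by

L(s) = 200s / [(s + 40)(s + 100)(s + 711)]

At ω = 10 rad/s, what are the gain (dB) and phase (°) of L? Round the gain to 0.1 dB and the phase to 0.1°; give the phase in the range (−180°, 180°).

-63.4 dB, 69.4°

At s = jω = j10:
zero at origin: s = j10 → |·| = 10, ∠ = 90.00°
pole (s+40): 40 + j10 → |·| = √(40²+10²) = √1700 ≈ 41.231, ∠ = arctan(10/40) ≈ 14.04°
pole (s+100): 100 + j10 → |·| = √(100²+10²) = √10100 ≈ 100.5, ∠ = arctan(10/100) ≈ 5.71°
pole (s+711): 711 + j10 → |·| = √(711²+10²) = √505621 ≈ 711.07, ∠ = arctan(10/711) ≈ 0.81°
|L| = 200 · 10 / 2.9465e+06 ≈ 0.00067877
Gain = 20 log₁₀(0.00067877) ≈ -63.37 dB
∠L = 90.00° − 20.56° = 69.44°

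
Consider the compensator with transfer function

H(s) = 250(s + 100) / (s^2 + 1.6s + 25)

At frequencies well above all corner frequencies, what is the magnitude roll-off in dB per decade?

Each pole contributes −20 dB/decade at high frequency; each zero contributes +20 dB/decade.
Net: 1 zero(s) − 2 pole(s) → -20 dB/decade.

-20 dB/decade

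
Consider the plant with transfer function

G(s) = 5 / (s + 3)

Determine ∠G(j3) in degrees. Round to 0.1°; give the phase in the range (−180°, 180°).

-45.0°

At s = jω = j3:
pole (s+3): 3 + j3 → |·| = √(3²+3²) = √18 ≈ 4.2426, ∠ = arctan(3/3) ≈ 45.00°
∠G = 0.00° − 45.00° = -45.00°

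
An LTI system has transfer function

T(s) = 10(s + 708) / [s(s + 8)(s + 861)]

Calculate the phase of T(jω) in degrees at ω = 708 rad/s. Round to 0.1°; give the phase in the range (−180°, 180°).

At s = jω = j708:
zero (s+708): 708 + j708 → |·| = √(708²+708²) = √1002528 ≈ 1001.3, ∠ = arctan(708/708) ≈ 45.00°
pole (s+8): 8 + j708 → |·| = √(8²+708²) = √501328 ≈ 708.05, ∠ = arctan(708/8) ≈ 89.35°
pole (s+861): 861 + j708 → |·| = √(861²+708²) = √1242585 ≈ 1114.7, ∠ = arctan(708/861) ≈ 39.43°
pole at origin: |s| = 708, ∠ = 90.00° (in denominator)
∠T = 45.00° − 218.78° = -173.78°

-173.8°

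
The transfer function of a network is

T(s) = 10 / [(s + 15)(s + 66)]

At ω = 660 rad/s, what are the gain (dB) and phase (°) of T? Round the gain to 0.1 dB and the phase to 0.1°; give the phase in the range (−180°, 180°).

At s = jω = j660:
pole (s+15): 15 + j660 → |·| = √(15²+660²) = √435825 ≈ 660.17, ∠ = arctan(660/15) ≈ 88.70°
pole (s+66): 66 + j660 → |·| = √(66²+660²) = √439956 ≈ 663.29, ∠ = arctan(660/66) ≈ 84.29°
|T| = 10 / 4.3788e+05 ≈ 2.2837e-05
Gain = 20 log₁₀(2.2837e-05) ≈ -92.83 dB
∠T = 0.00° − 172.99° = -172.99°

-92.8 dB, -173.0°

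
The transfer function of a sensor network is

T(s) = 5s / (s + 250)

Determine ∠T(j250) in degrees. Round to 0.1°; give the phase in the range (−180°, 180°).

At s = jω = j250:
zero at origin: s = j250 → |·| = 250, ∠ = 90.00°
pole (s+250): 250 + j250 → |·| = √(250²+250²) = √125000 ≈ 353.55, ∠ = arctan(250/250) ≈ 45.00°
∠T = 90.00° − 45.00° = 45.00°

45.0°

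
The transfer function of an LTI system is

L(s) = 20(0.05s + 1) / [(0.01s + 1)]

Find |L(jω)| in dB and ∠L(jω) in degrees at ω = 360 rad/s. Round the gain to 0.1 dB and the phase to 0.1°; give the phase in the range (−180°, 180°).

39.7 dB, 12.3°

At ω = 360 rad/s:
zero (1 + j360·0.05) = 1 + j18 → |·| ≈ 18.028, ∠ ≈ 86.82°
pole (1 + j360·0.01) = 1 + j3.6 → |·| ≈ 3.7363, ∠ ≈ 74.48°
|L| = 20 · 18.028 / (3.7363) ≈ 96.502
Gain = 20 log₁₀(96.502) ≈ 39.69 dB
∠L = (86.82°) − (74.48°) = 12.34°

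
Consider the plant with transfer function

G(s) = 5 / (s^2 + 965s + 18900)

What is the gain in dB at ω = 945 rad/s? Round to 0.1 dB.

-108.1 dB

Substitute s = j945:
Numerator: 5 = 5 + j0
Denominator: (j945)^2 + 965(j945) + 18900 = -874125 + j911925
|N| = √(5² + 0²) ≈ 5, ∠N ≈ 0.00°
|D| = √(874125² + 911925²) ≈ 1.2632e+06, ∠D ≈ 133.79°
|G| = 5 / 1.2632e+06 ≈ 3.9582e-06
Gain = 20 log₁₀(3.9582e-06) ≈ -108.05 dB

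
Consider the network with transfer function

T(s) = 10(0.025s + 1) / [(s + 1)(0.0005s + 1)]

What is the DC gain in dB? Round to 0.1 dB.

T(0) = 10 · 1 / 1 = 10
20 log₁₀(10) ≈ 20.00 dB

20.0 dB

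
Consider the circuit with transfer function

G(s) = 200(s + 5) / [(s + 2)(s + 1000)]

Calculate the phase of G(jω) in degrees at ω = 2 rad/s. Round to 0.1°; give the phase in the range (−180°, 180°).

-23.3°

At s = jω = j2:
zero (s+5): 5 + j2 → |·| = √(5²+2²) = √29 ≈ 5.3852, ∠ = arctan(2/5) ≈ 21.80°
pole (s+2): 2 + j2 → |·| = √(2²+2²) = √8 ≈ 2.8284, ∠ = arctan(2/2) ≈ 45.00°
pole (s+1000): 1000 + j2 → |·| = √(1000²+2²) = √1000004 ≈ 1000, ∠ = arctan(2/1000) ≈ 0.11°
∠G = 21.80° − 45.11° = -23.31°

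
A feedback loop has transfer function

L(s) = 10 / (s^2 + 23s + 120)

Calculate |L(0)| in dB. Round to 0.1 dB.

-21.6 dB

L(0) = 10 / 120 ≈ 0.083333
20 log₁₀(0.083333) ≈ -21.58 dB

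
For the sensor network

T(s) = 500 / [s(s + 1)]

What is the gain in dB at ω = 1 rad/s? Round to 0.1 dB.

At s = jω = j1:
pole (s+1): 1 + j1 → |·| = √(1²+1²) = √2 ≈ 1.4142, ∠ = arctan(1/1) ≈ 45.00°
pole at origin: |s| = 1, ∠ = 90.00° (in denominator)
|T| = 500 / 1.4142 ≈ 353.56
Gain = 20 log₁₀(353.56) ≈ 50.97 dB

51.0 dB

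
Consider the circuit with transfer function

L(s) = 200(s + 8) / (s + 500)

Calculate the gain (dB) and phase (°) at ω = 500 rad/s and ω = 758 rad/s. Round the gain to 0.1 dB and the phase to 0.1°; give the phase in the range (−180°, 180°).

ω = 500: 43.0 dB, 44.1°; ω = 758: 44.5 dB, 32.8°

At s = jω = j500:
zero (s+8): 8 + j500 → |·| = √(8²+500²) = √250064 ≈ 500.06, ∠ = arctan(500/8) ≈ 89.08°
pole (s+500): 500 + j500 → |·| = √(500²+500²) = √500000 ≈ 707.11, ∠ = arctan(500/500) ≈ 45.00°
|L| = 200 · 500.06 / 707.11 ≈ 141.44
Gain = 20 log₁₀(141.44) ≈ 43.01 dB
∠L = 89.08° − 45.00° = 44.08°

At s = jω = j758:
zero (s+8): 8 + j758 → |·| = √(8²+758²) = √574628 ≈ 758.04, ∠ = arctan(758/8) ≈ 89.40°
pole (s+500): 500 + j758 → |·| = √(500²+758²) = √824564 ≈ 908.06, ∠ = arctan(758/500) ≈ 56.59°
|L| = 200 · 758.04 / 908.06 ≈ 166.96
Gain = 20 log₁₀(166.96) ≈ 44.45 dB
∠L = 89.40° − 56.59° = 32.81°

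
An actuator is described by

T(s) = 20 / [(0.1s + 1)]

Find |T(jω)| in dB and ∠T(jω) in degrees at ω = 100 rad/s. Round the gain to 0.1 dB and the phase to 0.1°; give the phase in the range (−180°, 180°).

6.0 dB, -84.3°

At ω = 100 rad/s:
pole (1 + j100·0.1) = 1 + j10 → |·| ≈ 10.05, ∠ ≈ 84.29°
|T| = 20 · 1 / (10.05) ≈ 1.99
Gain = 20 log₁₀(1.99) ≈ 5.98 dB
∠T = (0°) − (84.29°) = -84.29°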